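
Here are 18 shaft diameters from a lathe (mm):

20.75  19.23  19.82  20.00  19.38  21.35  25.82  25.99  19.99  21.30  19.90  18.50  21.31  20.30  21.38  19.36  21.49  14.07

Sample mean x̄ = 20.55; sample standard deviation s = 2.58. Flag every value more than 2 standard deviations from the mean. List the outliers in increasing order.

14.07, 25.82, 25.99

Cutoffs at x̄ ± 2s: 20.55 ± 2·2.58 = [15.39, 25.71].
14.07: z = -2.51, |z| > 2 → outlier.
25.82: z = 2.04, |z| > 2 → outlier.
25.99: z = 2.11, |z| > 2 → outlier.
Every other value lies within [15.39, 25.71].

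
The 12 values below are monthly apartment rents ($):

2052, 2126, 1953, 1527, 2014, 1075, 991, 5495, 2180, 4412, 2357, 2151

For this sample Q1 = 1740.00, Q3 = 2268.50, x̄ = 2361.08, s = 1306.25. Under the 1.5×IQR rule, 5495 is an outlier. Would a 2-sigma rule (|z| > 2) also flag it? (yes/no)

z = (5495 − 2361.08) / 1306.25 = 2.40.
|z| = 2.40 > 2.

yes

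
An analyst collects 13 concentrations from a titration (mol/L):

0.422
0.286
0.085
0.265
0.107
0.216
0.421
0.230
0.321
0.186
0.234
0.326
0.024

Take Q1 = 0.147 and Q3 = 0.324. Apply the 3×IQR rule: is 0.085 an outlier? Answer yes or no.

IQR = Q3 − Q1 = 0.324 − 0.147 = 0.177.
Lower fence = Q1 − 3·IQR = 0.147 − 0.531 = -0.384.
Upper fence = Q3 + 3·IQR = 0.324 + 0.531 = 0.855.
0.085 lies within [-0.384, 0.855].

no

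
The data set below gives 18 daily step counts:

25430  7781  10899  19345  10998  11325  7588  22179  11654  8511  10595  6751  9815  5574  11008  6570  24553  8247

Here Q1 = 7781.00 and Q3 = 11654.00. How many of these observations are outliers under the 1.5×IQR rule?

4

IQR = 3873.00; fences at 7781.00 − 5809.50 = 1971.50 and 11654.00 + 5809.50 = 17463.50.
Outside the cutoffs: 19345, 22179, 24553, 25430.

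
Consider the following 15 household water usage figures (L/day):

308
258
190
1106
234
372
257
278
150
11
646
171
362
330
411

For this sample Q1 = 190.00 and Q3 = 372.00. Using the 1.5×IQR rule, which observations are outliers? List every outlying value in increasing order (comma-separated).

IQR = Q3 − Q1 = 372.00 − 190.00 = 182.00.
Lower fence = Q1 − 1.5·IQR = 190.00 − 273.00 = -83.00.
Upper fence = Q3 + 1.5·IQR = 372.00 + 273.00 = 645.00.
646 > 645.00 → outlier.
1106 > 645.00 → outlier.
All remaining values lie within [-83.00, 645.00].

646, 1106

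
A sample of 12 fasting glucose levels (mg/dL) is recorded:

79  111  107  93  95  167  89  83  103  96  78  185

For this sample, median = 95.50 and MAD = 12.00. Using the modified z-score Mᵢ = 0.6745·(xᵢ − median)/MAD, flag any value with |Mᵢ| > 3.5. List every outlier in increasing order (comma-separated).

167, 185

|Mᵢ| > 3.5 ⇔ |xᵢ − 95.50| > 3.5·12.00/0.6745 = 62.27.
So outliers lie outside [33.23, 157.77].
167: M = 4.02 → outlier.
185: M = 5.03 → outlier.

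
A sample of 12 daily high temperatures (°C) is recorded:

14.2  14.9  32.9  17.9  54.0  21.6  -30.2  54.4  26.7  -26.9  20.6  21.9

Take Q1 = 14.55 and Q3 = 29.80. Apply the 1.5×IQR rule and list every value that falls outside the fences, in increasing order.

-30.2, -26.9, 54.0, 54.4

IQR = Q3 − Q1 = 29.80 − 14.55 = 15.25.
Lower fence = Q1 − 1.5·IQR = 14.55 − 22.875 = -8.325.
Upper fence = Q3 + 1.5·IQR = 29.80 + 22.875 = 52.675.
-30.2 < -8.325 → outlier.
-26.9 < -8.325 → outlier.
54.0 > 52.675 → outlier.
54.4 > 52.675 → outlier.
All remaining values lie within [-8.325, 52.675].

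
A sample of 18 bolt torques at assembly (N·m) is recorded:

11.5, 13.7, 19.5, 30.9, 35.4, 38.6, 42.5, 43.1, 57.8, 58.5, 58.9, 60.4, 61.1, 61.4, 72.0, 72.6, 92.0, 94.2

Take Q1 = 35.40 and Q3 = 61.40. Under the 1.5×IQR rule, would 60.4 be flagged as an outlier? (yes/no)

IQR = Q3 − Q1 = 61.40 − 35.40 = 26.00.
Lower fence = Q1 − 1.5·IQR = 35.40 − 39.00 = -3.60.
Upper fence = Q3 + 1.5·IQR = 61.40 + 39.00 = 100.40.
60.4 lies within [-3.60, 100.40].

no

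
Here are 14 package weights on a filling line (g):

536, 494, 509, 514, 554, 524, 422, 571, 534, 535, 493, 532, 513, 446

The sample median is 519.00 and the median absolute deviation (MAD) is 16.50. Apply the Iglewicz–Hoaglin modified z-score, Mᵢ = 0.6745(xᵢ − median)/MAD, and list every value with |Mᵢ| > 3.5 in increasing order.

|Mᵢ| > 3.5 ⇔ |xᵢ − 519.00| > 3.5·16.50/0.6745 = 85.62.
So outliers lie outside [433.38, 604.62].
422: M = -3.97 → outlier.

422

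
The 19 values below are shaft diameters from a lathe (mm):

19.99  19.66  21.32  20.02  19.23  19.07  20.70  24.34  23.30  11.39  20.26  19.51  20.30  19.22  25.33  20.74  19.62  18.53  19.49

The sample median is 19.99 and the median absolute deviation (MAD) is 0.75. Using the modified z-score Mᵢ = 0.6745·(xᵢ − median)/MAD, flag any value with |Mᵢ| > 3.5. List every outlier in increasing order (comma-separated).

|Mᵢ| > 3.5 ⇔ |xᵢ − 19.99| > 3.5·0.75/0.6745 = 3.89.
So outliers lie outside [16.10, 23.88].
11.39: M = -7.73 → outlier.
24.34: M = 3.91 → outlier.
25.33: M = 4.80 → outlier.

11.39, 24.34, 25.33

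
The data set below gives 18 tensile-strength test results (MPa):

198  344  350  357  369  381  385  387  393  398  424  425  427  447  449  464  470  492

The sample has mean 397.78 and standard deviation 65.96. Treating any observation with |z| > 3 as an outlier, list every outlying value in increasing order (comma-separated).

Cutoffs at x̄ ± 3s: 397.78 ± 3·65.96 = [199.90, 595.66].
198: z = -3.03, |z| > 3 → outlier.
Every other value lies within [199.90, 595.66].

198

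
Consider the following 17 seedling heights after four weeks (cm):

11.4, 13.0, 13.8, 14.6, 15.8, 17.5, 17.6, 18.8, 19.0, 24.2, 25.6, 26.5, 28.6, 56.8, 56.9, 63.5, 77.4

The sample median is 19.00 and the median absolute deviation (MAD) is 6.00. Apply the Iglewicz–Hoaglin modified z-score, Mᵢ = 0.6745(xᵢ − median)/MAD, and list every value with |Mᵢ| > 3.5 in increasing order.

56.8, 56.9, 63.5, 77.4

|Mᵢ| > 3.5 ⇔ |xᵢ − 19.00| > 3.5·6.00/0.6745 = 31.13.
So outliers lie outside [-12.13, 50.13].
56.8: M = 4.25 → outlier.
56.9: M = 4.26 → outlier.
63.5: M = 5.00 → outlier.
77.4: M = 6.57 → outlier.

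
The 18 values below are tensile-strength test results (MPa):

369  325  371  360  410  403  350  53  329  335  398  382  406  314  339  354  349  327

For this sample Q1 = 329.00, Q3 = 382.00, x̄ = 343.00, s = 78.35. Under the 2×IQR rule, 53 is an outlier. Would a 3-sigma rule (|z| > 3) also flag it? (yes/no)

yes

z = (53 − 343.00) / 78.35 = -3.70.
|z| = 3.70 > 3.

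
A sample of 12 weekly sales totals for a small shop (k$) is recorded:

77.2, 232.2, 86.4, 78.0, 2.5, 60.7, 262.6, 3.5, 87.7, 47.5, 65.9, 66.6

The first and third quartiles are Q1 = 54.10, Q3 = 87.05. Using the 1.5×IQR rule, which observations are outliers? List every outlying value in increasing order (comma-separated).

2.5, 3.5, 232.2, 262.6

IQR = Q3 − Q1 = 87.05 − 54.10 = 32.95.
Lower fence = Q1 − 1.5·IQR = 54.10 − 49.425 = 4.675.
Upper fence = Q3 + 1.5·IQR = 87.05 + 49.425 = 136.475.
2.5 < 4.675 → outlier.
3.5 < 4.675 → outlier.
232.2 > 136.475 → outlier.
262.6 > 136.475 → outlier.
All remaining values lie within [4.675, 136.475].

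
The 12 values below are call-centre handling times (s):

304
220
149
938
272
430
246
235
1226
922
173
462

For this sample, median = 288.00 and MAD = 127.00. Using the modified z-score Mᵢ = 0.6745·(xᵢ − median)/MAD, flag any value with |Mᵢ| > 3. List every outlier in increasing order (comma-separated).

922, 938, 1226

|Mᵢ| > 3 ⇔ |xᵢ − 288.00| > 3·127.00/0.6745 = 564.86.
So outliers lie outside [-276.86, 852.86].
922: M = 3.37 → outlier.
938: M = 3.45 → outlier.
1226: M = 4.98 → outlier.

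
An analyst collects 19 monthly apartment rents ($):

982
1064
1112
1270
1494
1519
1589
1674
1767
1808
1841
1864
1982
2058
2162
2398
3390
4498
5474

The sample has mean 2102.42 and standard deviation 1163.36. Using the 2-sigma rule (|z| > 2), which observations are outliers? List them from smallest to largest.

Cutoffs at x̄ ± 2s: 2102.42 ± 2·1163.36 = [-224.30, 4429.14].
4498: z = 2.06, |z| > 2 → outlier.
5474: z = 2.90, |z| > 2 → outlier.
Every other value lies within [-224.30, 4429.14].

4498, 5474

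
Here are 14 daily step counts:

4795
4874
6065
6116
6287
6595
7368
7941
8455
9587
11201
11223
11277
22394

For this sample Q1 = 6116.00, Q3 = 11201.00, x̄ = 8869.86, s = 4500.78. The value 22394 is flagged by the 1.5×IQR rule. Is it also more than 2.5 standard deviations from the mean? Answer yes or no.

yes

z = (22394 − 8869.86) / 4500.78 = 3.00.
|z| = 3.00 > 2.5.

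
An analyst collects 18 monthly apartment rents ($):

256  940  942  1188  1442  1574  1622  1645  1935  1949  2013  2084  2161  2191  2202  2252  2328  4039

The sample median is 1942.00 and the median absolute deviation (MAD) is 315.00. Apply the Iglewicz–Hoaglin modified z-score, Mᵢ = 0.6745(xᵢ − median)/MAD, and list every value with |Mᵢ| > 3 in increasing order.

|Mᵢ| > 3 ⇔ |xᵢ − 1942.00| > 3·315.00/0.6745 = 1401.04.
So outliers lie outside [540.96, 3343.04].
256: M = -3.61 → outlier.
4039: M = 4.49 → outlier.

256, 4039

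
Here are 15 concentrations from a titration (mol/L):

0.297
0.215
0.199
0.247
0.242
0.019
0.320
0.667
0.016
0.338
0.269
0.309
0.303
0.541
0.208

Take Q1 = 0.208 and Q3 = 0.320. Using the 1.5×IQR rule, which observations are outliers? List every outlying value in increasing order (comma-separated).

IQR = Q3 − Q1 = 0.320 − 0.208 = 0.112.
Lower fence = Q1 − 1.5·IQR = 0.208 − 0.168 = 0.040.
Upper fence = Q3 + 1.5·IQR = 0.320 + 0.168 = 0.488.
0.016 < 0.040 → outlier.
0.019 < 0.040 → outlier.
0.541 > 0.488 → outlier.
0.667 > 0.488 → outlier.
All remaining values lie within [0.040, 0.488].

0.016, 0.019, 0.541, 0.667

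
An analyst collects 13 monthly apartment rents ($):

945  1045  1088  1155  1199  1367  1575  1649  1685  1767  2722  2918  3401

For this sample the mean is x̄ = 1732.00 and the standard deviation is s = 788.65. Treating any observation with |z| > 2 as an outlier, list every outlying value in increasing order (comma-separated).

3401

Cutoffs at x̄ ± 2s: 1732.00 ± 2·788.65 = [154.70, 3309.30].
3401: z = 2.12, |z| > 2 → outlier.
Every other value lies within [154.70, 3309.30].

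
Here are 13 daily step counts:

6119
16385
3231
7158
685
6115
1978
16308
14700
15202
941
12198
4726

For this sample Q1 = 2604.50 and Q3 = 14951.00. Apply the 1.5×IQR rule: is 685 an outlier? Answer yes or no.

no

IQR = Q3 − Q1 = 14951.00 − 2604.50 = 12346.50.
Lower fence = Q1 − 1.5·IQR = 2604.50 − 18519.75 = -15915.25.
Upper fence = Q3 + 1.5·IQR = 14951.00 + 18519.75 = 33470.75.
685 lies within [-15915.25, 33470.75].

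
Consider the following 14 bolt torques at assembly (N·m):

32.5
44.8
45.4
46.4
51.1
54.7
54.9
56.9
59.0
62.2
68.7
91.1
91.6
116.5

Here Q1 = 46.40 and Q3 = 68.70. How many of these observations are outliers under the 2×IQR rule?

IQR = 22.30; fences at 46.40 − 44.60 = 1.80 and 68.70 + 44.60 = 113.30.
Outside the cutoffs: 116.5.

1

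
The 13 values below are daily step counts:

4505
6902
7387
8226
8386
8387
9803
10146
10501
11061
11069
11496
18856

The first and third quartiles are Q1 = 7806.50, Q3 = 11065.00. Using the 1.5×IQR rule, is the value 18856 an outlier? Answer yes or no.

IQR = Q3 − Q1 = 11065.00 − 7806.50 = 3258.50.
Lower fence = Q1 − 1.5·IQR = 7806.50 − 4887.75 = 2918.75.
Upper fence = Q3 + 1.5·IQR = 11065.00 + 4887.75 = 15952.75.
18856 lies above the upper fence.

yes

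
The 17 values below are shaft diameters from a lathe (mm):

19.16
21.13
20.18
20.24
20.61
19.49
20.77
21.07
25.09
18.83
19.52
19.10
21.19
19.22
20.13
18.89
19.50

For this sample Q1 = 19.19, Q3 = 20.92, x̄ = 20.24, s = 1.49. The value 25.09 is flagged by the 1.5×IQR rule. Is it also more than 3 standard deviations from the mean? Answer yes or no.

yes

z = (25.09 − 20.24) / 1.49 = 3.26.
|z| = 3.26 > 3.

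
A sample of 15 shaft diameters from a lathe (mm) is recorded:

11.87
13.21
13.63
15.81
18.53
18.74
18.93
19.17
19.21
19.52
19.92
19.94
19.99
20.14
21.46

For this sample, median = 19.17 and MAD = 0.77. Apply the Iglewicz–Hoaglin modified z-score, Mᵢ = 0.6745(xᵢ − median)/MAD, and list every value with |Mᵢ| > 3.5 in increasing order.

11.87, 13.21, 13.63

|Mᵢ| > 3.5 ⇔ |xᵢ − 19.17| > 3.5·0.77/0.6745 = 4.00.
So outliers lie outside [15.17, 23.17].
11.87: M = -6.39 → outlier.
13.21: M = -5.22 → outlier.
13.63: M = -4.85 → outlier.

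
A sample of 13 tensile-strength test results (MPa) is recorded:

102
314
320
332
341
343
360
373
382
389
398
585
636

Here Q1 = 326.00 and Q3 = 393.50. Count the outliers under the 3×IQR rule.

IQR = 67.50; fences at 326.00 − 202.50 = 123.50 and 393.50 + 202.50 = 596.00.
Outside the cutoffs: 102, 636.

2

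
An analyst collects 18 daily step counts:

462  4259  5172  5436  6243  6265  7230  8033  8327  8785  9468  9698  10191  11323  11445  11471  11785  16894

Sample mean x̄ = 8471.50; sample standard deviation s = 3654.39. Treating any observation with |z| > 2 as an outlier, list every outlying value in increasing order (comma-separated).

Cutoffs at x̄ ± 2s: 8471.50 ± 2·3654.39 = [1162.72, 15780.28].
462: z = -2.19, |z| > 2 → outlier.
16894: z = 2.30, |z| > 2 → outlier.
Every other value lies within [1162.72, 15780.28].

462, 16894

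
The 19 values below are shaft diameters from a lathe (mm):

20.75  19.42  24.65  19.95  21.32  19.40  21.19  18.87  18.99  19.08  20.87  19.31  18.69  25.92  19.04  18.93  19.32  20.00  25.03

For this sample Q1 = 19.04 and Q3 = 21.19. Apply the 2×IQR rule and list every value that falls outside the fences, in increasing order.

25.92

IQR = Q3 − Q1 = 21.19 − 19.04 = 2.15.
Lower fence = Q1 − 2·IQR = 19.04 − 4.30 = 14.74.
Upper fence = Q3 + 2·IQR = 21.19 + 4.30 = 25.49.
25.92 > 25.49 → outlier.
All remaining values lie within [14.74, 25.49].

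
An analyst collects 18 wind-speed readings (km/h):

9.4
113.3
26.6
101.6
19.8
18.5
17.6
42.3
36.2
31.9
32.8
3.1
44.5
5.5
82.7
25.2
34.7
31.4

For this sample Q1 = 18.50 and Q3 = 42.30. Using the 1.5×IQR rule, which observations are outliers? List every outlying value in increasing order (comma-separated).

82.7, 101.6, 113.3

IQR = Q3 − Q1 = 42.30 − 18.50 = 23.80.
Lower fence = Q1 − 1.5·IQR = 18.50 − 35.70 = -17.20.
Upper fence = Q3 + 1.5·IQR = 42.30 + 35.70 = 78.00.
82.7 > 78.00 → outlier.
101.6 > 78.00 → outlier.
113.3 > 78.00 → outlier.
All remaining values lie within [-17.20, 78.00].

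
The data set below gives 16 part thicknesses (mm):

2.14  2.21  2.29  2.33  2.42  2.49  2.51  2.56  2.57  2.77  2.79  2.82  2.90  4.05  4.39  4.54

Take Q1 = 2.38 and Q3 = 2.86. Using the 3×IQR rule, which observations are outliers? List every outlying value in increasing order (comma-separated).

IQR = Q3 − Q1 = 2.86 − 2.38 = 0.48.
Lower fence = Q1 − 3·IQR = 2.38 − 1.44 = 0.94.
Upper fence = Q3 + 3·IQR = 2.86 + 1.44 = 4.30.
4.39 > 4.30 → outlier.
4.54 > 4.30 → outlier.
All remaining values lie within [0.94, 4.30].

4.39, 4.54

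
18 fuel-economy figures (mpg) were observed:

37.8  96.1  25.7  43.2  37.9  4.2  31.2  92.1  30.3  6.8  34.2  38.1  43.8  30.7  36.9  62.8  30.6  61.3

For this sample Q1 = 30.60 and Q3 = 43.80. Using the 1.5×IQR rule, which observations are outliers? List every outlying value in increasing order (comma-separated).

IQR = Q3 − Q1 = 43.80 − 30.60 = 13.20.
Lower fence = Q1 − 1.5·IQR = 30.60 − 19.80 = 10.80.
Upper fence = Q3 + 1.5·IQR = 43.80 + 19.80 = 63.60.
4.2 < 10.80 → outlier.
6.8 < 10.80 → outlier.
92.1 > 63.60 → outlier.
96.1 > 63.60 → outlier.
All remaining values lie within [10.80, 63.60].

4.2, 6.8, 92.1, 96.1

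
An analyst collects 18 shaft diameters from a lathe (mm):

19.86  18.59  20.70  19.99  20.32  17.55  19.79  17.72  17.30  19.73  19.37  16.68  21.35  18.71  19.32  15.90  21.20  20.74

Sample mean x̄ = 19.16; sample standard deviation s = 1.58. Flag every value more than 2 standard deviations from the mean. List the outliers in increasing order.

Cutoffs at x̄ ± 2s: 19.16 ± 2·1.58 = [16.00, 22.32].
15.90: z = -2.06, |z| > 2 → outlier.
Every other value lies within [16.00, 22.32].

15.90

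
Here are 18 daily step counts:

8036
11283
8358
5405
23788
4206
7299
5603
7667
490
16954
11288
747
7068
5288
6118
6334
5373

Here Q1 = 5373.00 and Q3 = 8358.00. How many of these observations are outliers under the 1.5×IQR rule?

4

IQR = 2985.00; fences at 5373.00 − 4477.50 = 895.50 and 8358.00 + 4477.50 = 12835.50.
Outside the cutoffs: 490, 747, 16954, 23788.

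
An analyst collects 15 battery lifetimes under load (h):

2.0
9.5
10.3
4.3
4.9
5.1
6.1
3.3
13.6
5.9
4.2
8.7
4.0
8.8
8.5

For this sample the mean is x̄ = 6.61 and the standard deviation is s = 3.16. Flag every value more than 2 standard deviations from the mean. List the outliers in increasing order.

13.6

Cutoffs at x̄ ± 2s: 6.61 ± 2·3.16 = [0.29, 12.93].
13.6: z = 2.21, |z| > 2 → outlier.
Every other value lies within [0.29, 12.93].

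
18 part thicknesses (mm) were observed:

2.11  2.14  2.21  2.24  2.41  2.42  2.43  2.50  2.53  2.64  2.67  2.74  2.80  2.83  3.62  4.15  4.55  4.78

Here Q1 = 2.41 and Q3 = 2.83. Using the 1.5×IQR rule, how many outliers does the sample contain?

IQR = 0.42; fences at 2.41 − 0.63 = 1.78 and 2.83 + 0.63 = 3.46.
Outside the cutoffs: 3.62, 4.15, 4.55, 4.78.

4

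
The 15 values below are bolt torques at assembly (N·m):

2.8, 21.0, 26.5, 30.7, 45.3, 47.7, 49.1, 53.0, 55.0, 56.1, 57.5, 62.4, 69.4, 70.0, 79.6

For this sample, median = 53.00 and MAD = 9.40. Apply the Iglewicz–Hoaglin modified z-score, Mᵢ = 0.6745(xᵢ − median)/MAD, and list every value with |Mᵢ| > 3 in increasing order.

|Mᵢ| > 3 ⇔ |xᵢ − 53.00| > 3·9.40/0.6745 = 41.81.
So outliers lie outside [11.19, 94.81].
2.8: M = -3.60 → outlier.

2.8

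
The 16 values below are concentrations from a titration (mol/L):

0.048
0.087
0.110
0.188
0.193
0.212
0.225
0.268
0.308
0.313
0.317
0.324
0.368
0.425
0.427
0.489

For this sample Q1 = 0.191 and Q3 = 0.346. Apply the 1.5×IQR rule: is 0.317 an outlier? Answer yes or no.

IQR = Q3 − Q1 = 0.346 − 0.191 = 0.155.
Lower fence = Q1 − 1.5·IQR = 0.191 − 0.2325 = -0.0415.
Upper fence = Q3 + 1.5·IQR = 0.346 + 0.2325 = 0.5785.
0.317 lies within [-0.0415, 0.5785].

no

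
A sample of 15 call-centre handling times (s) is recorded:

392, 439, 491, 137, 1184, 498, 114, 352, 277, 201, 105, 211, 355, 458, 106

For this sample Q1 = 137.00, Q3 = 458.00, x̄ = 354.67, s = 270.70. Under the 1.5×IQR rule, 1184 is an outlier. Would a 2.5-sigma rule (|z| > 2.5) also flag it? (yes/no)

yes

z = (1184 − 354.67) / 270.70 = 3.06.
|z| = 3.06 > 2.5.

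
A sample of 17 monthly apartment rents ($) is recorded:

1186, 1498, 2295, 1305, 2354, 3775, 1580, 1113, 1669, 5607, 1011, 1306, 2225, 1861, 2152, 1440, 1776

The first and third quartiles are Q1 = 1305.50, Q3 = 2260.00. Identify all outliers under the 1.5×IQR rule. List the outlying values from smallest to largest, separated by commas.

IQR = Q3 − Q1 = 2260.00 − 1305.50 = 954.50.
Lower fence = Q1 − 1.5·IQR = 1305.50 − 1431.75 = -126.25.
Upper fence = Q3 + 1.5·IQR = 2260.00 + 1431.75 = 3691.75.
3775 > 3691.75 → outlier.
5607 > 3691.75 → outlier.
All remaining values lie within [-126.25, 3691.75].

3775, 5607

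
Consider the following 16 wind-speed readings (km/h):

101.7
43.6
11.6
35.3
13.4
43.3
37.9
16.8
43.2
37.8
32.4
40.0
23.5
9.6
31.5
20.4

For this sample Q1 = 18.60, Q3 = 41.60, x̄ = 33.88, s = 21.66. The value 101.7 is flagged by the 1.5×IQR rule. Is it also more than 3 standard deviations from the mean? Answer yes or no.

z = (101.7 − 33.88) / 21.66 = 3.13.
|z| = 3.13 > 3.

yes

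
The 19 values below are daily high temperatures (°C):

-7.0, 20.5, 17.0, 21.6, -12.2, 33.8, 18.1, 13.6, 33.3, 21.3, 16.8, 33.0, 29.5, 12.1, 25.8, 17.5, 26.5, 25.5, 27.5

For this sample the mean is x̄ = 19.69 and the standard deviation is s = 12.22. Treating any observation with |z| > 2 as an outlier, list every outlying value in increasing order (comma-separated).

-12.2, -7.0

Cutoffs at x̄ ± 2s: 19.69 ± 2·12.22 = [-4.75, 44.13].
-12.2: z = -2.61, |z| > 2 → outlier.
-7.0: z = -2.18, |z| > 2 → outlier.
Every other value lies within [-4.75, 44.13].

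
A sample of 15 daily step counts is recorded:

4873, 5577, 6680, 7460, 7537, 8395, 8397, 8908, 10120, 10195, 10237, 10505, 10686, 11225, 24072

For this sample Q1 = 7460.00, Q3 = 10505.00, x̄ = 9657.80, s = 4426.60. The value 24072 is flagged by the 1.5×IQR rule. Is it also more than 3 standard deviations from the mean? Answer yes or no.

z = (24072 − 9657.80) / 4426.60 = 3.26.
|z| = 3.26 > 3.

yes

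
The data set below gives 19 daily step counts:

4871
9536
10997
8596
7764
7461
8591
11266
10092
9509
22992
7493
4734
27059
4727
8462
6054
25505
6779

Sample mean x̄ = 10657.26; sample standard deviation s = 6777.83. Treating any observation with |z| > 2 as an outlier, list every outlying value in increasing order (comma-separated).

25505, 27059

Cutoffs at x̄ ± 2s: 10657.26 ± 2·6777.83 = [-2898.40, 24212.92].
25505: z = 2.19, |z| > 2 → outlier.
27059: z = 2.42, |z| > 2 → outlier.
Every other value lies within [-2898.40, 24212.92].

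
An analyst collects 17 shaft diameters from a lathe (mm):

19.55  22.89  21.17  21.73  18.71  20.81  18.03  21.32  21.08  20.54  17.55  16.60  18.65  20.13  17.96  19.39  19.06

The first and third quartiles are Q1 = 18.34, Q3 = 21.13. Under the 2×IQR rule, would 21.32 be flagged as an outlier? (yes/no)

IQR = Q3 − Q1 = 21.13 − 18.34 = 2.79.
Lower fence = Q1 − 2·IQR = 18.34 − 5.58 = 12.76.
Upper fence = Q3 + 2·IQR = 21.13 + 5.58 = 26.71.
21.32 lies within [12.76, 26.71].

no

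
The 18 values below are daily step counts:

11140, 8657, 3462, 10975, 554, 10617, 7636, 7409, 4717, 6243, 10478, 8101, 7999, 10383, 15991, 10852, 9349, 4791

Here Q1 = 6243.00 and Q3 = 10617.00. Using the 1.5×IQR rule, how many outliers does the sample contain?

IQR = 4374.00; fences at 6243.00 − 6561.00 = -318.00 and 10617.00 + 6561.00 = 17178.00.
Every value lies within the cutoffs.

0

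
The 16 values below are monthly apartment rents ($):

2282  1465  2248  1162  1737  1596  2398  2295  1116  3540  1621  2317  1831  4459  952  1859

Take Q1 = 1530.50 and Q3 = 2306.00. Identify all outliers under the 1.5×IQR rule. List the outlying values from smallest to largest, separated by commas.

3540, 4459

IQR = Q3 − Q1 = 2306.00 − 1530.50 = 775.50.
Lower fence = Q1 − 1.5·IQR = 1530.50 − 1163.25 = 367.25.
Upper fence = Q3 + 1.5·IQR = 2306.00 + 1163.25 = 3469.25.
3540 > 3469.25 → outlier.
4459 > 3469.25 → outlier.
All remaining values lie within [367.25, 3469.25].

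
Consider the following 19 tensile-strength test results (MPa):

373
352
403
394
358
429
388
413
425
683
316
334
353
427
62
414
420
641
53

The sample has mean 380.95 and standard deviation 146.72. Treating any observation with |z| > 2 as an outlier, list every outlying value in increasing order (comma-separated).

53, 62, 683

Cutoffs at x̄ ± 2s: 380.95 ± 2·146.72 = [87.51, 674.39].
53: z = -2.24, |z| > 2 → outlier.
62: z = -2.17, |z| > 2 → outlier.
683: z = 2.06, |z| > 2 → outlier.
Every other value lies within [87.51, 674.39].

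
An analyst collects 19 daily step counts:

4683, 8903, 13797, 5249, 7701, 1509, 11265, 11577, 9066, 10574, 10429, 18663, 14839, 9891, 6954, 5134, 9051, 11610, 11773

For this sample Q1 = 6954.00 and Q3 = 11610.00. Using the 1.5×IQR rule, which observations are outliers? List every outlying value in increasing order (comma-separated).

IQR = Q3 − Q1 = 11610.00 − 6954.00 = 4656.00.
Lower fence = Q1 − 1.5·IQR = 6954.00 − 6984.00 = -30.00.
Upper fence = Q3 + 1.5·IQR = 11610.00 + 6984.00 = 18594.00.
18663 > 18594.00 → outlier.
All remaining values lie within [-30.00, 18594.00].

18663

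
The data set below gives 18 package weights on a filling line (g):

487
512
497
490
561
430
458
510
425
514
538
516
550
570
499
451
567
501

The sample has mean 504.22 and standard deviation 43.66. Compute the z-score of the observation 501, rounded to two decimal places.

-0.07

z = (501 − 504.22) / 43.66 = -0.07.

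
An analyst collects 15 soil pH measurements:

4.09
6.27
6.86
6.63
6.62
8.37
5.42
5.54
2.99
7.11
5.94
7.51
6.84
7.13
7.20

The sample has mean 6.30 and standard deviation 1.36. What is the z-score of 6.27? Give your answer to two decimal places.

z = (6.27 − 6.30) / 1.36 = -0.02.

-0.02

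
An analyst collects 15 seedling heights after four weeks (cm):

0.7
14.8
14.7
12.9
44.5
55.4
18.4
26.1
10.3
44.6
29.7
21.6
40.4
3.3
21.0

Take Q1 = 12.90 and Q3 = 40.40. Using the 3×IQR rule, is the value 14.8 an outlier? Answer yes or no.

IQR = Q3 − Q1 = 40.40 − 12.90 = 27.50.
Lower fence = Q1 − 3·IQR = 12.90 − 82.50 = -69.60.
Upper fence = Q3 + 3·IQR = 40.40 + 82.50 = 122.90.
14.8 lies within [-69.60, 122.90].

no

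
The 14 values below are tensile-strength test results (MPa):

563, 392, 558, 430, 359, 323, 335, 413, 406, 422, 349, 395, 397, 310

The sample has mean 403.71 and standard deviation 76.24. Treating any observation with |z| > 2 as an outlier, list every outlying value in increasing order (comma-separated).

558, 563

Cutoffs at x̄ ± 2s: 403.71 ± 2·76.24 = [251.23, 556.19].
558: z = 2.02, |z| > 2 → outlier.
563: z = 2.09, |z| > 2 → outlier.
Every other value lies within [251.23, 556.19].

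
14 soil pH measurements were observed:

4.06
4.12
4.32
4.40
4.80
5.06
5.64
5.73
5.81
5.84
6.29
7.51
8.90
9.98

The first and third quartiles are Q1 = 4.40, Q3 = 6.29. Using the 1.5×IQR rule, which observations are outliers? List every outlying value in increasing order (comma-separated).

9.98

IQR = Q3 − Q1 = 6.29 − 4.40 = 1.89.
Lower fence = Q1 − 1.5·IQR = 4.40 − 2.835 = 1.565.
Upper fence = Q3 + 1.5·IQR = 6.29 + 2.835 = 9.125.
9.98 > 9.125 → outlier.
All remaining values lie within [1.565, 9.125].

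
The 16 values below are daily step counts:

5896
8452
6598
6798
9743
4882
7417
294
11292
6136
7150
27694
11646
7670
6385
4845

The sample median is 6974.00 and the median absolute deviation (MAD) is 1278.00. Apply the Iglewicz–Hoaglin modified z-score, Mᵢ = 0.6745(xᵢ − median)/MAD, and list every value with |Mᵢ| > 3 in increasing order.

294, 27694

|Mᵢ| > 3 ⇔ |xᵢ − 6974.00| > 3·1278.00/0.6745 = 5684.21.
So outliers lie outside [1289.79, 12658.21].
294: M = -3.53 → outlier.
27694: M = 10.94 → outlier.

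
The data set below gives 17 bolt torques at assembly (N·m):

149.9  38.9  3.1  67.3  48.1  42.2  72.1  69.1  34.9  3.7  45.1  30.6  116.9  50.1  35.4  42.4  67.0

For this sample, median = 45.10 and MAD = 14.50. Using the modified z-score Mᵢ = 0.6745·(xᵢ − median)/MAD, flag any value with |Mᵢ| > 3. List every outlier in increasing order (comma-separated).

116.9, 149.9

|Mᵢ| > 3 ⇔ |xᵢ − 45.10| > 3·14.50/0.6745 = 64.49.
So outliers lie outside [-19.39, 109.59].
116.9: M = 3.34 → outlier.
149.9: M = 4.88 → outlier.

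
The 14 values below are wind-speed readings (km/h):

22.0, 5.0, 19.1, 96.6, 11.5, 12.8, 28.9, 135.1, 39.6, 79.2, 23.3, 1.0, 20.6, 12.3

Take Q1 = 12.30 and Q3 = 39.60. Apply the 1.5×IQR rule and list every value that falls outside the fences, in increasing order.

96.6, 135.1

IQR = Q3 − Q1 = 39.60 − 12.30 = 27.30.
Lower fence = Q1 − 1.5·IQR = 12.30 − 40.95 = -28.65.
Upper fence = Q3 + 1.5·IQR = 39.60 + 40.95 = 80.55.
96.6 > 80.55 → outlier.
135.1 > 80.55 → outlier.
All remaining values lie within [-28.65, 80.55].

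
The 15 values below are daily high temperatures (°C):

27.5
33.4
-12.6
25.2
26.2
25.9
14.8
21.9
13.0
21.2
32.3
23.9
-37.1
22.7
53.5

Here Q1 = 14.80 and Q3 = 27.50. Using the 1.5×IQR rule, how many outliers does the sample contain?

IQR = 12.70; fences at 14.80 − 19.05 = -4.25 and 27.50 + 19.05 = 46.55.
Outside the cutoffs: -37.1, -12.6, 53.5.

3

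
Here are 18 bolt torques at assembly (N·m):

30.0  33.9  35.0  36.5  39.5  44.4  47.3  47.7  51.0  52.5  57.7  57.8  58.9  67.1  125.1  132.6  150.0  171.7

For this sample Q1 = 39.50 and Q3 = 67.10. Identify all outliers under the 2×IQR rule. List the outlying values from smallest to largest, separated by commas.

125.1, 132.6, 150.0, 171.7

IQR = Q3 − Q1 = 67.10 − 39.50 = 27.60.
Lower fence = Q1 − 2·IQR = 39.50 − 55.20 = -15.70.
Upper fence = Q3 + 2·IQR = 67.10 + 55.20 = 122.30.
125.1 > 122.30 → outlier.
132.6 > 122.30 → outlier.
150.0 > 122.30 → outlier.
171.7 > 122.30 → outlier.
All remaining values lie within [-15.70, 122.30].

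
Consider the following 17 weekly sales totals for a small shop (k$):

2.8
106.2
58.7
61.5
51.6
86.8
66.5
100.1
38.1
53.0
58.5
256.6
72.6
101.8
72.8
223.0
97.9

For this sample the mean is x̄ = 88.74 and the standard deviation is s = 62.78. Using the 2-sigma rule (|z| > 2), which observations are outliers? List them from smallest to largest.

Cutoffs at x̄ ± 2s: 88.74 ± 2·62.78 = [-36.82, 214.30].
223.0: z = 2.14, |z| > 2 → outlier.
256.6: z = 2.67, |z| > 2 → outlier.
Every other value lies within [-36.82, 214.30].

223.0, 256.6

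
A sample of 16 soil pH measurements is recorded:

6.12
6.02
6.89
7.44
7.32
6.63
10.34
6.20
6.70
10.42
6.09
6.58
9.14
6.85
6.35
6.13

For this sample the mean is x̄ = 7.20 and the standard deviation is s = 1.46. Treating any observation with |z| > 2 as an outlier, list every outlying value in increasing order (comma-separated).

Cutoffs at x̄ ± 2s: 7.20 ± 2·1.46 = [4.28, 10.12].
10.34: z = 2.15, |z| > 2 → outlier.
10.42: z = 2.21, |z| > 2 → outlier.
Every other value lies within [4.28, 10.12].

10.34, 10.42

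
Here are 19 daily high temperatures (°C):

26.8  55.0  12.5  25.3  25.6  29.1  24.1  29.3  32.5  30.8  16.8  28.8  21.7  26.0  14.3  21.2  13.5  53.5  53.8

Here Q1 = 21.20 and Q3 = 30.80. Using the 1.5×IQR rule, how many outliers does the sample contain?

IQR = 9.60; fences at 21.20 − 14.40 = 6.80 and 30.80 + 14.40 = 45.20.
Outside the cutoffs: 53.5, 53.8, 55.0.

3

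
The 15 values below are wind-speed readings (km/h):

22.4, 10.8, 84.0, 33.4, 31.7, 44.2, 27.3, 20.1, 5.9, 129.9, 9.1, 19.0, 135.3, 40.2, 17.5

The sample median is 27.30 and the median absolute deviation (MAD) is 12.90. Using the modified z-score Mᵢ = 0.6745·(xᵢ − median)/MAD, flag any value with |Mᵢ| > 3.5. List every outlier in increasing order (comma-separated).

129.9, 135.3

|Mᵢ| > 3.5 ⇔ |xᵢ − 27.30| > 3.5·12.90/0.6745 = 66.94.
So outliers lie outside [-39.64, 94.24].
129.9: M = 5.36 → outlier.
135.3: M = 5.65 → outlier.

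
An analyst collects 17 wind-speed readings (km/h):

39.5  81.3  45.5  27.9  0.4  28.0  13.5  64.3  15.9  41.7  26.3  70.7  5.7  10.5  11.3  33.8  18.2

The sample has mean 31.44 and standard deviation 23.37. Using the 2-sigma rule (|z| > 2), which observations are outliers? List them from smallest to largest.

Cutoffs at x̄ ± 2s: 31.44 ± 2·23.37 = [-15.30, 78.18].
81.3: z = 2.13, |z| > 2 → outlier.
Every other value lies within [-15.30, 78.18].

81.3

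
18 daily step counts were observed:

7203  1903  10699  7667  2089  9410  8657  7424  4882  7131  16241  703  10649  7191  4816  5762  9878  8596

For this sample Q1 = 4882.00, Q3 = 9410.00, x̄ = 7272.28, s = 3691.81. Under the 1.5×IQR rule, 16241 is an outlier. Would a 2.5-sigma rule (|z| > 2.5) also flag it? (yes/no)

no

z = (16241 − 7272.28) / 3691.81 = 2.43.
|z| = 2.43 ≤ 2.5.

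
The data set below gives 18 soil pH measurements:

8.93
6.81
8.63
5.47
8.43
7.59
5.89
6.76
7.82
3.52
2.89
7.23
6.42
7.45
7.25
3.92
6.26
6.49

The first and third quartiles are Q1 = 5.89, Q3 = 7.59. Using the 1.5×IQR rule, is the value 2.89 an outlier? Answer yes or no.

IQR = Q3 − Q1 = 7.59 − 5.89 = 1.70.
Lower fence = Q1 − 1.5·IQR = 5.89 − 2.55 = 3.34.
Upper fence = Q3 + 1.5·IQR = 7.59 + 2.55 = 10.14.
2.89 lies below the lower fence.

yes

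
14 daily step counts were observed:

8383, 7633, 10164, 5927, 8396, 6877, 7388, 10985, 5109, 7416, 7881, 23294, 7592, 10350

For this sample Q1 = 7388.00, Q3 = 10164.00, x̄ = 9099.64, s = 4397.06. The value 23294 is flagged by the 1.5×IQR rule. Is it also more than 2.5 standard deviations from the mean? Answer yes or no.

yes

z = (23294 − 9099.64) / 4397.06 = 3.23.
|z| = 3.23 > 2.5.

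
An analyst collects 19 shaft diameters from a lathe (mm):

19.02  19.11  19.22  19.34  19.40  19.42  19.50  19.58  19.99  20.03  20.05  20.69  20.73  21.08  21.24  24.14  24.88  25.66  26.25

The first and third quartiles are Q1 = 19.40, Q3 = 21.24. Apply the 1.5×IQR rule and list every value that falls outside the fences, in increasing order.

24.14, 24.88, 25.66, 26.25

IQR = Q3 − Q1 = 21.24 − 19.40 = 1.84.
Lower fence = Q1 − 1.5·IQR = 19.40 − 2.76 = 16.64.
Upper fence = Q3 + 1.5·IQR = 21.24 + 2.76 = 24.00.
24.14 > 24.00 → outlier.
24.88 > 24.00 → outlier.
25.66 > 24.00 → outlier.
26.25 > 24.00 → outlier.
All remaining values lie within [16.64, 24.00].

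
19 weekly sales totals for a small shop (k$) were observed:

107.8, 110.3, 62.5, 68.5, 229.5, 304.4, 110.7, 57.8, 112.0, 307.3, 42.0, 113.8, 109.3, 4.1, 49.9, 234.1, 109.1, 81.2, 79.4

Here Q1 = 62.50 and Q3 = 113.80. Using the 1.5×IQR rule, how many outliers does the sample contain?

4

IQR = 51.30; fences at 62.50 − 76.95 = -14.45 and 113.80 + 76.95 = 190.75.
Outside the cutoffs: 229.5, 234.1, 304.4, 307.3.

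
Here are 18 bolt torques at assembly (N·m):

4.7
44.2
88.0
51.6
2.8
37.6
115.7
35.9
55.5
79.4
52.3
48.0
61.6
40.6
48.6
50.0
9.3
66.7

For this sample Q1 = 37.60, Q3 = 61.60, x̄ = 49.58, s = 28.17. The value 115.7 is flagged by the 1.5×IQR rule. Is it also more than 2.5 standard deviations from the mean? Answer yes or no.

z = (115.7 − 49.58) / 28.17 = 2.35.
|z| = 2.35 ≤ 2.5.

no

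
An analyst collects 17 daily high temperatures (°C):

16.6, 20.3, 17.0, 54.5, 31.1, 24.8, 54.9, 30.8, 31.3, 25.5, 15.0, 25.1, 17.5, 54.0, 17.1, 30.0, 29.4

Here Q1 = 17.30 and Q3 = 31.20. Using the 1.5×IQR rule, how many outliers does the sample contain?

3

IQR = 13.90; fences at 17.30 − 20.85 = -3.55 and 31.20 + 20.85 = 52.05.
Outside the cutoffs: 54.0, 54.5, 54.9.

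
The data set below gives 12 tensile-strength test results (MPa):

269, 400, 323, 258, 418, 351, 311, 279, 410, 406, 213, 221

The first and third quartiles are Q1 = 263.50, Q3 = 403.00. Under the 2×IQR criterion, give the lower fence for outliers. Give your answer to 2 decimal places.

IQR = Q3 − Q1 = 403.00 − 263.50 = 139.50.
Lower fence = Q1 − 2·IQR = 263.50 − 279.00 = -15.50.
Upper fence = Q3 + 2·IQR = 403.00 + 279.00 = 682.00.

-15.50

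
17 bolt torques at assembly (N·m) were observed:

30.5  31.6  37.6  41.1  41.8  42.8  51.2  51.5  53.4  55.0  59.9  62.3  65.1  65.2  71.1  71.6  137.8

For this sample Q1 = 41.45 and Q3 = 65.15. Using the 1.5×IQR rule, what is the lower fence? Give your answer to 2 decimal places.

5.90

IQR = Q3 − Q1 = 65.15 − 41.45 = 23.70.
Lower fence = Q1 − 1.5·IQR = 41.45 − 35.55 = 5.90.
Upper fence = Q3 + 1.5·IQR = 65.15 + 35.55 = 100.70.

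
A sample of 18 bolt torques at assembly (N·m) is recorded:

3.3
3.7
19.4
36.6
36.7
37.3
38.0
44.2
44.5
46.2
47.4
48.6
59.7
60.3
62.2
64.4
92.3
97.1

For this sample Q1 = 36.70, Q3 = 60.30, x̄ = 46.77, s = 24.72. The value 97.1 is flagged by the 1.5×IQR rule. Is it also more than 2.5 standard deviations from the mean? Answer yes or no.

no

z = (97.1 − 46.77) / 24.72 = 2.04.
|z| = 2.04 ≤ 2.5.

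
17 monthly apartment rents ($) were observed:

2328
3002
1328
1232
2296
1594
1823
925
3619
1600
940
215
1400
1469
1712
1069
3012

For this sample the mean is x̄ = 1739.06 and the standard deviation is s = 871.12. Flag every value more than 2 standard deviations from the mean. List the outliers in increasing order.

3619

Cutoffs at x̄ ± 2s: 1739.06 ± 2·871.12 = [-3.18, 3481.30].
3619: z = 2.16, |z| > 2 → outlier.
Every other value lies within [-3.18, 3481.30].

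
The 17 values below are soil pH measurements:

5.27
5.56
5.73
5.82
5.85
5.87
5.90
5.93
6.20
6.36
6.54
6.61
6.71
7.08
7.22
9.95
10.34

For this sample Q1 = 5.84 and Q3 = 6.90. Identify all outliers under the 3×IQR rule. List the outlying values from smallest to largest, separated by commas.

IQR = Q3 − Q1 = 6.90 − 5.84 = 1.06.
Lower fence = Q1 − 3·IQR = 5.84 − 3.18 = 2.66.
Upper fence = Q3 + 3·IQR = 6.90 + 3.18 = 10.08.
10.34 > 10.08 → outlier.
All remaining values lie within [2.66, 10.08].

10.34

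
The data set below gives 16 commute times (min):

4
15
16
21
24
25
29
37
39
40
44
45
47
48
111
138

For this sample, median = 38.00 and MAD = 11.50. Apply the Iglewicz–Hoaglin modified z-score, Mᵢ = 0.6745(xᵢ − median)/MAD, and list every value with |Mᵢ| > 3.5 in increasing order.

|Mᵢ| > 3.5 ⇔ |xᵢ − 38.00| > 3.5·11.50/0.6745 = 59.67.
So outliers lie outside [-21.67, 97.67].
111: M = 4.28 → outlier.
138: M = 5.87 → outlier.

111, 138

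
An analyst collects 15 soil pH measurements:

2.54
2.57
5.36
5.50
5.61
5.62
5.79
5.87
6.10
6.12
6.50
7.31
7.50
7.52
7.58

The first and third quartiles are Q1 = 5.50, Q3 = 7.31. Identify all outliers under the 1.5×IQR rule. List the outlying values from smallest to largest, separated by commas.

2.54, 2.57

IQR = Q3 − Q1 = 7.31 − 5.50 = 1.81.
Lower fence = Q1 − 1.5·IQR = 5.50 − 2.715 = 2.785.
Upper fence = Q3 + 1.5·IQR = 7.31 + 2.715 = 10.025.
2.54 < 2.785 → outlier.
2.57 < 2.785 → outlier.
All remaining values lie within [2.785, 10.025].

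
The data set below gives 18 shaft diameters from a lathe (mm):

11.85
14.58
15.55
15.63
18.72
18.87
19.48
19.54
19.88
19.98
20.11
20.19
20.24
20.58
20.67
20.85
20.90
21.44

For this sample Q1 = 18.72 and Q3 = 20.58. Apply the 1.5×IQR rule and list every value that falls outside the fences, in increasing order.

IQR = Q3 − Q1 = 20.58 − 18.72 = 1.86.
Lower fence = Q1 − 1.5·IQR = 18.72 − 2.79 = 15.93.
Upper fence = Q3 + 1.5·IQR = 20.58 + 2.79 = 23.37.
11.85 < 15.93 → outlier.
14.58 < 15.93 → outlier.
15.55 < 15.93 → outlier.
15.63 < 15.93 → outlier.
All remaining values lie within [15.93, 23.37].

11.85, 14.58, 15.55, 15.63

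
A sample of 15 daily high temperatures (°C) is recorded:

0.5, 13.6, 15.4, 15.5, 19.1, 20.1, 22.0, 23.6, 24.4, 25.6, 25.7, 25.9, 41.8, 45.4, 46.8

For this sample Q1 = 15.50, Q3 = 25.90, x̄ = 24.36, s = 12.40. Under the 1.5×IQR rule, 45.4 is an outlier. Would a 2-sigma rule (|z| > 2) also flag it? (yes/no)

z = (45.4 − 24.36) / 12.40 = 1.70.
|z| = 1.70 ≤ 2.

no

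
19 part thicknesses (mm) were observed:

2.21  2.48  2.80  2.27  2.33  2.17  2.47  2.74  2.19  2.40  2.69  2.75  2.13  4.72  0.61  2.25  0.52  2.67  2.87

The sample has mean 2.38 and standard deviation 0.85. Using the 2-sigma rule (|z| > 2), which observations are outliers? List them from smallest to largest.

Cutoffs at x̄ ± 2s: 2.38 ± 2·0.85 = [0.68, 4.08].
0.52: z = -2.19, |z| > 2 → outlier.
0.61: z = -2.08, |z| > 2 → outlier.
4.72: z = 2.75, |z| > 2 → outlier.
Every other value lies within [0.68, 4.08].

0.52, 0.61, 4.72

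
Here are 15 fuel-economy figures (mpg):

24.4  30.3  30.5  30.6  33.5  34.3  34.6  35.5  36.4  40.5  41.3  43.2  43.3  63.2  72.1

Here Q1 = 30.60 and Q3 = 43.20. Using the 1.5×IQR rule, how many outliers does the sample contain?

IQR = 12.60; fences at 30.60 − 18.90 = 11.70 and 43.20 + 18.90 = 62.10.
Outside the cutoffs: 63.2, 72.1.

2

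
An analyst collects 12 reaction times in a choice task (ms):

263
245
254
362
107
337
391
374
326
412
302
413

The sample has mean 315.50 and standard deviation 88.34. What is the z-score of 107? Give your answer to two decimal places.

z = (107 − 315.50) / 88.34 = -2.36.

-2.36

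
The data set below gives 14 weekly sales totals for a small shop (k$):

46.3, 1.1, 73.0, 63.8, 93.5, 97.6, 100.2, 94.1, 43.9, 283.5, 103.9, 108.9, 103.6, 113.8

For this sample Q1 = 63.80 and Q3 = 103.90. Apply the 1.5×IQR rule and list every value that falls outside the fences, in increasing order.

1.1, 283.5

IQR = Q3 − Q1 = 103.90 − 63.80 = 40.10.
Lower fence = Q1 − 1.5·IQR = 63.80 − 60.15 = 3.65.
Upper fence = Q3 + 1.5·IQR = 103.90 + 60.15 = 164.05.
1.1 < 3.65 → outlier.
283.5 > 164.05 → outlier.
All remaining values lie within [3.65, 164.05].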